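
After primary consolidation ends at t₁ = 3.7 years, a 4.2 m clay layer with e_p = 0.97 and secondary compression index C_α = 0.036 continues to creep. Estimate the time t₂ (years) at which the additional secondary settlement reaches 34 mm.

t₂ ≈ 10.3 years

S_s = C_α·H/(1+e_p)·log₁₀(t₂/t₁) ⇒ log₁₀(t₂/t₁) = S_s·(1+e_p)/(C_α·H).
log₁₀(t₂/t₁) = 0.034 × (1+0.97) / (0.036×4.2) = 0.443
t₂ = t₁ × 10^0.443 = 3.7 × 2.773 = 10.26 years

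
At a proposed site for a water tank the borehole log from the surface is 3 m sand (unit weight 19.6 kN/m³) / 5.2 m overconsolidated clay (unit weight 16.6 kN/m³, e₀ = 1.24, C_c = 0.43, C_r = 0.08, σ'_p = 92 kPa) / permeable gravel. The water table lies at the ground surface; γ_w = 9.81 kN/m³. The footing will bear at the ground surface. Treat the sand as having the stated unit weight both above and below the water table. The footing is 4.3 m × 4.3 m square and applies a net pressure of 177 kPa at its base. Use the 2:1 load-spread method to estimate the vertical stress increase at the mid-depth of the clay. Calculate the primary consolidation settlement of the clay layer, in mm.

S_c ≈ 43.3 mm

Mid-depth of clay below the ground surface: z = 3 + 5.2/2 = 5.6 m.
Total vertical stress at mid-clay: σ_v = 19.6×3 + 16.6×2.6 = 101.96 kPa.
Pore pressure: u = 9.81×(5.6 − 0) = 54.936 kPa.
Initial effective stress: σ'_0 = σ_v − u = 101.96 − 54.936 = 47.024 kPa.
Stress increase at mid-clay by the 2:1 spreading method:
Δσ = qBL/((B+z)(L+z)) = 177×4.3×4.3/((4.3+5.6)(4.3+5.6)) = 33.392 kPa
Final effective stress: σ'_f = 47.024 + 33.392 = 80.416 kPa.
σ'_f = 80.416 ≤ σ'_p = 92 kPa, so the clay remains overconsolidated and only the recompression index applies:
S_c = C_r·H/(1+e₀)·log₁₀(σ'_f/σ'_0) = 0.08×5.2/2.24×log₁₀(80.416/47.024)
    = 0.18571 × 0.23302 = 0.04327 m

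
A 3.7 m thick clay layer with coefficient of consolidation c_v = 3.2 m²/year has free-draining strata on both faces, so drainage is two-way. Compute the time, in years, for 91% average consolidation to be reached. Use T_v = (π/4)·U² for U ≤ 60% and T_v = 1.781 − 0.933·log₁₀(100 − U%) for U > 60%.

t ≈ 0.953 years

Drainage path length: H_d = H/2 = 1.85 m (double drainage).
U > 60%: T_v = 1.781 − 0.933·log₁₀(100 − 91) = 0.89069.
t = T_v·H_d²/c_v = 0.89069×1.85²/3.2 = 0.9526 years.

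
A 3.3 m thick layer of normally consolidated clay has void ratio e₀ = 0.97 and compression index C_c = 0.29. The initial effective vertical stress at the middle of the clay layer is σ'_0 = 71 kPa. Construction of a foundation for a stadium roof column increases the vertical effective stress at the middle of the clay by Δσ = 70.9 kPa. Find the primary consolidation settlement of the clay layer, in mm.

S_c ≈ 146 mm

Final effective stress: σ'_f = σ'_0 + Δσ = 71 + 70.9 = 141.9 kPa.
Normally consolidated clay, so the full stress increment lies on the virgin compression line:
S_c = C_c·H/(1+e₀)·log₁₀(σ'_f/σ'_0) = 0.29×3.3/(1+0.97)×log₁₀(141.9/71)
    = 0.48579 × 0.30072 = 0.1461 m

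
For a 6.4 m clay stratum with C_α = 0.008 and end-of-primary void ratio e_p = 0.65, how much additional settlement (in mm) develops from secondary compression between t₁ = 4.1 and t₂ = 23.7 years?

S_s ≈ 23.6 mm

Secondary compression: S_s = C_α·H/(1+e_p)·log₁₀(t₂/t₁)
S_s = 0.008×6.4/(1+0.65)×log₁₀(23.7/4.1)
    = 0.03103 × 0.762 = 0.02364 m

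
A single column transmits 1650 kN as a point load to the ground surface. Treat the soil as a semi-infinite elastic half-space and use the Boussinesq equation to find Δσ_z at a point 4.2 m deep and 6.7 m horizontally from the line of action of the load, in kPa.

Boussinesq vertical stress below a point load on an elastic half-space:
Δσ_z = 3P/(2πz²) · [1 + (r/z)²]^(−5/2)
r/z = 6.7/4.2 = 1.5952; [1+(r/z)²]^(−5/2) = 0.042269.
Δσ_z = 3×1650/(2π×4.2²) × 0.042269 = 44.661 × 0.042269 = 1.888 kPa

Δσ_z ≈ 1.89 kPa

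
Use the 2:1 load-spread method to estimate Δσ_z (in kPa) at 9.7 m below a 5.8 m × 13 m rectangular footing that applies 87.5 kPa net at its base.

Δσ_z ≈ 18.8 kPa

By the 2:1 method the load spreads at 1 horizontal : 2 vertical, so at depth z the loaded area has grown by z in each plan dimension:
Δσ = qBL/((B+z)(L+z)) = 87.5×5.8×13/((5.8+9.7)(13+9.7)) = 18.751 kPa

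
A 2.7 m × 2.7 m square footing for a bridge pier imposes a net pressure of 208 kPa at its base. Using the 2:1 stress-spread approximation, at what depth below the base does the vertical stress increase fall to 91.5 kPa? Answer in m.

z ≈ 1.37 m

2:1 spreading — at depth z the loaded area has grown by z in each plan dimension:
qB²/(B+z)² = Δσ_z ⇒ z = B(√(q/Δσ_z) − 1) = 2.7×(√(208/91.5) − 1) = 1.371 m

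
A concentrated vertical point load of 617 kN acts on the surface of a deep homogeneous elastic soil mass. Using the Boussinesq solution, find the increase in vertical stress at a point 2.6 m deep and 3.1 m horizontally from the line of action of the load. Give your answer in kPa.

Boussinesq vertical stress below a point load on an elastic half-space:
Δσ_z = 3P/(2πz²) · [1 + (r/z)²]^(−5/2)
r/z = 3.1/2.6 = 1.1923; [1+(r/z)²]^(−5/2) = 0.10958.
Δσ_z = 3×617/(2π×2.6²) × 0.10958 = 43.579 × 0.10958 = 4.775 kPa

Δσ_z ≈ 4.78 kPa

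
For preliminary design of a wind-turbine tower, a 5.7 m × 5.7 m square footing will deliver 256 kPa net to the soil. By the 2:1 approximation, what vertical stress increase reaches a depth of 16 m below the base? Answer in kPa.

Δσ_z ≈ 17.7 kPa

By the 2:1 method the load spreads at 1 horizontal : 2 vertical, so at depth z the loaded area has grown by z in each plan dimension:
Δσ = qBL/((B+z)(L+z)) = 256×5.7×5.7/((5.7+16)(5.7+16)) = 17.663 kPa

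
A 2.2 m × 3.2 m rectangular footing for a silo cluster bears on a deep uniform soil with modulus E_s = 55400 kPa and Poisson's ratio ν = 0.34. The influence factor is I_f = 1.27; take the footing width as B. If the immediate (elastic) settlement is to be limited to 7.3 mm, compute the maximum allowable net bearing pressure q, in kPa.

q ≈ 164 kPa

S_e = q·B·(1−ν²)/E_s · I_f  ⇒  q = S_e·E_s / (B·(1−ν²)·I_f).
q = 0.0073 × 55400 / (2.2 × 0.8844 × 1.27) = 163.7 kPa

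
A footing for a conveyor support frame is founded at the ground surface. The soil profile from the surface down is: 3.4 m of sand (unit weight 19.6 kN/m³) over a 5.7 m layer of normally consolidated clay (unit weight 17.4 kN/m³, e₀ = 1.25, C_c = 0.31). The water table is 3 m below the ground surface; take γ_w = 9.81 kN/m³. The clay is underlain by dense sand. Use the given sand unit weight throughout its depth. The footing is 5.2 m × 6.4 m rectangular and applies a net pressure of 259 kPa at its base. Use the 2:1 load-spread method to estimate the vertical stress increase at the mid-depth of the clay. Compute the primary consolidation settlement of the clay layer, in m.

Mid-depth of clay below the ground surface: z = 3.4 + 5.7/2 = 6.25 m.
Total vertical stress at mid-clay: σ_v = 19.6×3.4 + 17.4×2.85 = 116.23 kPa.
Pore pressure: u = 9.81×(6.25 − 3) = 31.883 kPa.
Initial effective stress: σ'_0 = σ_v − u = 116.23 − 31.883 = 84.347 kPa.
Stress increase at mid-clay by the 2:1 spreading method:
Δσ = qBL/((B+z)(L+z)) = 259×5.2×6.4/((5.2+6.25)(6.4+6.25)) = 59.51 kPa
Final effective stress: σ'_f = σ'_0 + Δσ = 84.347 + 59.51 = 143.86 kPa.
Normally consolidated clay, so the full stress increment lies on the virgin compression line:
S_c = C_c·H/(1+e₀)·log₁₀(σ'_f/σ'_0) = 0.31×5.7/(1+1.25)×log₁₀(143.86/84.347)
    = 0.78533 × 0.23187 = 0.1821 m

S_c ≈ 0.182 m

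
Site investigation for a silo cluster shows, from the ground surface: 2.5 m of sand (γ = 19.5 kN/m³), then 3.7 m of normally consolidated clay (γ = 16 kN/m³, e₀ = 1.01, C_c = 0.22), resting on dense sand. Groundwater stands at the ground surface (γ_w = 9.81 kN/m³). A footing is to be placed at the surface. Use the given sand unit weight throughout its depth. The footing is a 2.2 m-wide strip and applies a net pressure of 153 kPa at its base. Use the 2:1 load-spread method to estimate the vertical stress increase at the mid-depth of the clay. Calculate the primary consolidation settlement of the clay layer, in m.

S_c ≈ 0.157 m

Mid-depth of clay below the ground surface: z = 2.5 + 3.7/2 = 4.35 m.
Total vertical stress at mid-clay: σ_v = 19.5×2.5 + 16×1.85 = 78.35 kPa.
Pore pressure: u = 9.81×(4.35 − 0) = 42.673 kPa.
Initial effective stress: σ'_0 = σ_v − u = 78.35 − 42.673 = 35.677 kPa.
Stress increase at mid-clay by the 2:1 spreading method:
Δσ = qB/(B+z) = 153×2.2/(2.2+4.35) = 51.389 kPa
Final effective stress: σ'_f = σ'_0 + Δσ = 35.677 + 51.389 = 87.066 kPa.
Normally consolidated clay, so the full stress increment lies on the virgin compression line:
S_c = C_c·H/(1+e₀)·log₁₀(σ'_f/σ'_0) = 0.22×3.7/(1+1.01)×log₁₀(87.066/35.677)
    = 0.40498 × 0.38746 = 0.1569 m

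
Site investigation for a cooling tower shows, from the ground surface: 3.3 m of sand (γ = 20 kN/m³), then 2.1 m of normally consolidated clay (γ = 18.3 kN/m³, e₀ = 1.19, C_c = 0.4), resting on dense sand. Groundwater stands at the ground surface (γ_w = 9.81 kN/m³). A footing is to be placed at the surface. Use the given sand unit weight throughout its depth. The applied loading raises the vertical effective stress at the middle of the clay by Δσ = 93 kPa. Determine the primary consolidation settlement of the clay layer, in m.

S_c ≈ 0.193 m

Mid-depth of clay below the ground surface: z = 3.3 + 2.1/2 = 4.35 m.
Total vertical stress at mid-clay: σ_v = 20×3.3 + 18.3×1.05 = 85.215 kPa.
Pore pressure: u = 9.81×(4.35 − 0) = 42.673 kPa.
Initial effective stress: σ'_0 = σ_v − u = 85.215 − 42.673 = 42.542 kPa.
Final effective stress: σ'_f = σ'_0 + Δσ = 42.542 + 93 = 135.54 kPa.
Normally consolidated clay, so the full stress increment lies on the virgin compression line:
S_c = C_c·H/(1+e₀)·log₁₀(σ'_f/σ'_0) = 0.4×2.1/(1+1.19)×log₁₀(135.54/42.542)
    = 0.38356 × 0.50325 = 0.193 m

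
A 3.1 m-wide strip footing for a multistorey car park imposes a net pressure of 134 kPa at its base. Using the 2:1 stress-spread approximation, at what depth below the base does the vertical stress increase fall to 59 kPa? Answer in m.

z ≈ 3.94 m

2:1 spreading — at depth z the loaded area has grown by z in each plan dimension:
qB/(B+z) = Δσ_z ⇒ z = qB/Δσ_z − B = 134×3.1/59 − 3.1 = 3.941 m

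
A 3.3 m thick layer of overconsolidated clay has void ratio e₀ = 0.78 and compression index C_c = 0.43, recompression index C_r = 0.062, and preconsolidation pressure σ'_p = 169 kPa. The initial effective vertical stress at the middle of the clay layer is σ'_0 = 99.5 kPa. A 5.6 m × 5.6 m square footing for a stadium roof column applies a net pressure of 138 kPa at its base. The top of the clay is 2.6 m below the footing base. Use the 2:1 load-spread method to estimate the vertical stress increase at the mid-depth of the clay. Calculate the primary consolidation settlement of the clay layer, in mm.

S_c ≈ 18.5 mm

Mid-depth of clay below the footing base: z = 2.6 + 3.3/2 = 4.25 m.
Stress increase at mid-clay by the 2:1 spreading method:
Δσ = qBL/((B+z)(L+z)) = 138×5.6×5.6/((5.6+4.25)(5.6+4.25)) = 44.605 kPa
Final effective stress: σ'_f = 99.5 + 44.605 = 144.1 kPa.
σ'_f = 144.1 ≤ σ'_p = 169 kPa, so the clay remains overconsolidated and only the recompression index applies:
S_c = C_r·H/(1+e₀)·log₁₀(σ'_f/σ'_0) = 0.062×3.3/1.78×log₁₀(144.1/99.5)
    = 0.11494 × 0.16084 = 0.01849 m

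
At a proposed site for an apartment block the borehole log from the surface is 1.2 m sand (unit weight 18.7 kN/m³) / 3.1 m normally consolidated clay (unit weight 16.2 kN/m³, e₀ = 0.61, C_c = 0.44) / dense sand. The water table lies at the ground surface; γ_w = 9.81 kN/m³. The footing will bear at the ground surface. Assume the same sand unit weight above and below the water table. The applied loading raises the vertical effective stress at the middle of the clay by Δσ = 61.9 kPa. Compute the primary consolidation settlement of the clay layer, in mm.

Mid-depth of clay below the ground surface: z = 1.2 + 3.1/2 = 2.75 m.
Total vertical stress at mid-clay: σ_v = 18.7×1.2 + 16.2×1.55 = 47.55 kPa.
Pore pressure: u = 9.81×(2.75 − 0) = 26.978 kPa.
Initial effective stress: σ'_0 = σ_v − u = 47.55 − 26.978 = 20.572 kPa.
Final effective stress: σ'_f = σ'_0 + Δσ = 20.572 + 61.9 = 82.472 kPa.
Normally consolidated clay, so the full stress increment lies on the virgin compression line:
S_c = C_c·H/(1+e₀)·log₁₀(σ'_f/σ'_0) = 0.44×3.1/(1+0.61)×log₁₀(82.472/20.572)
    = 0.8472 × 0.60303 = 0.5109 m

S_c ≈ 511 mm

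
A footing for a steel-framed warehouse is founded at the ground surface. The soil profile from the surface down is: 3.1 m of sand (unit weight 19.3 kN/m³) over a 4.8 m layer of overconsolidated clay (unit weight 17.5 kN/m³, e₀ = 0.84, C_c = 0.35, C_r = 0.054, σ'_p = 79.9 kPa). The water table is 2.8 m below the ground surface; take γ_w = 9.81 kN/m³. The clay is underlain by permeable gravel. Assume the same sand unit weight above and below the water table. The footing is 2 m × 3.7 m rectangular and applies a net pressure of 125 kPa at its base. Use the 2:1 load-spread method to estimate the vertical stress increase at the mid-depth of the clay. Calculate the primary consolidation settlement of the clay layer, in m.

S_c ≈ 0.0452 m

Mid-depth of clay below the ground surface: z = 3.1 + 4.8/2 = 5.5 m.
Total vertical stress at mid-clay: σ_v = 19.3×3.1 + 17.5×2.4 = 101.83 kPa.
Pore pressure: u = 9.81×(5.5 − 2.8) = 26.487 kPa.
Initial effective stress: σ'_0 = σ_v − u = 101.83 − 26.487 = 75.343 kPa.
Stress increase at mid-clay by the 2:1 spreading method:
Δσ = qBL/((B+z)(L+z)) = 125×2×3.7/((2+5.5)(3.7+5.5)) = 13.406 kPa
Final effective stress: σ'_f = 75.343 + 13.406 = 88.749 kPa.
σ'_f = 88.749 > σ'_p = 79.9 kPa, so the stress path crosses the preconsolidation pressure — recompression up to σ'_p, then virgin compression beyond:
S_c = H/(1+e₀)·[C_r·log₁₀(σ'_p/σ'_0) + C_c·log₁₀(σ'_f/σ'_p)]
    = 4.8/1.84 × [0.054×log₁₀(79.9/75.343) + 0.35×log₁₀(88.749/79.9)]
    = 2.6087 × [0.0013772 + 0.015966] = 0.04524 m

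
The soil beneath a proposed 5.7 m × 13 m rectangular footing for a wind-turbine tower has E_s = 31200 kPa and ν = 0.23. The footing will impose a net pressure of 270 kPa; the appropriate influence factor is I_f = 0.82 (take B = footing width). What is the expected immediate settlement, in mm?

S_e ≈ 38.3 mm

Immediate (elastic) settlement: S_e = q·B·(1−ν²)/E_s · I_f.
S_e = 270 × 5.7 × (1 − 0.23²) / 31200 × 0.82
    = 270 × 5.7 × 0.9471 / 31200 × 0.82
    = 0.03831 m = 38.31 mm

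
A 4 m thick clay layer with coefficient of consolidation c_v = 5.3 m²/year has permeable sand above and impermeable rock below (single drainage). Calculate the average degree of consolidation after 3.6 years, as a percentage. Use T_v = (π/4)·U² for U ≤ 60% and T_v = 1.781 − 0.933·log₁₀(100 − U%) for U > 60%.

U ≈ 95.7 %

Drainage path length: H_d = H = 4 m (single drainage).
T_v = c_v·t/H_d² = 5.3×3.6/4² = 1.1925.
T_v = 1.1925 corresponds to the U > 60% branch:
U = 1 − 10^((1.781 − T_v)/0.933)/100 = 0.9573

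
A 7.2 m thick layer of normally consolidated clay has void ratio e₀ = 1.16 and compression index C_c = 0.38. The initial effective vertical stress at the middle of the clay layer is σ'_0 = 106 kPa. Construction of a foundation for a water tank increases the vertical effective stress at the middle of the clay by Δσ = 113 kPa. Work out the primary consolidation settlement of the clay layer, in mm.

S_c ≈ 399 mm

Final effective stress: σ'_f = σ'_0 + Δσ = 106 + 113 = 219 kPa.
Normally consolidated clay, so the full stress increment lies on the virgin compression line:
S_c = C_c·H/(1+e₀)·log₁₀(σ'_f/σ'_0) = 0.38×7.2/(1+1.16)×log₁₀(219/106)
    = 1.2667 × 0.31514 = 0.3992 m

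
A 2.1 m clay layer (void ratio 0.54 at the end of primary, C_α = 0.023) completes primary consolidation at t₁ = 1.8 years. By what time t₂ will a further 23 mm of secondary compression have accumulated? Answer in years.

t₂ ≈ 9.74 years

S_s = C_α·H/(1+e_p)·log₁₀(t₂/t₁) ⇒ log₁₀(t₂/t₁) = S_s·(1+e_p)/(C_α·H).
log₁₀(t₂/t₁) = 0.023 × (1+0.54) / (0.023×2.1) = 0.7333
t₂ = t₁ × 10^0.7333 = 1.8 × 5.412 = 9.741 years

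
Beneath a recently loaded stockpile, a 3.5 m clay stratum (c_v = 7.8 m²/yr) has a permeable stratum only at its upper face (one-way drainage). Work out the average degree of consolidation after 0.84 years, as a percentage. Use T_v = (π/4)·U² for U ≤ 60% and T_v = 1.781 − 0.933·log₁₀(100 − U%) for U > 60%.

U ≈ 78.3 %

Drainage path length: H_d = H = 3.5 m (single drainage).
T_v = c_v·t/H_d² = 7.8×0.84/3.5² = 0.53486.
T_v = 0.53486 corresponds to the U > 60% branch:
U = 1 − 10^((1.781 − T_v)/0.933)/100 = 0.7834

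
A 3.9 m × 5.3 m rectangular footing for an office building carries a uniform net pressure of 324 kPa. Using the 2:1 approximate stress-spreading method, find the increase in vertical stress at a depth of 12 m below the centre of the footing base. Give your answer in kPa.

By the 2:1 method the load spreads at 1 horizontal : 2 vertical, so at depth z the loaded area has grown by z in each plan dimension:
Δσ = qBL/((B+z)(L+z)) = 324×3.9×5.3/((3.9+12)(5.3+12)) = 24.347 kPa

Δσ_z ≈ 24.3 kPa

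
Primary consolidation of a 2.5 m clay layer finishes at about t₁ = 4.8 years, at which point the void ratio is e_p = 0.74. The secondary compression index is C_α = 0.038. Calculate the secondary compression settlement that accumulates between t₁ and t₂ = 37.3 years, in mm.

Secondary compression: S_s = C_α·H/(1+e_p)·log₁₀(t₂/t₁)
S_s = 0.038×2.5/(1+0.74)×log₁₀(37.3/4.8)
    = 0.0546 × 0.8905 = 0.04862 m

S_s ≈ 48.6 mm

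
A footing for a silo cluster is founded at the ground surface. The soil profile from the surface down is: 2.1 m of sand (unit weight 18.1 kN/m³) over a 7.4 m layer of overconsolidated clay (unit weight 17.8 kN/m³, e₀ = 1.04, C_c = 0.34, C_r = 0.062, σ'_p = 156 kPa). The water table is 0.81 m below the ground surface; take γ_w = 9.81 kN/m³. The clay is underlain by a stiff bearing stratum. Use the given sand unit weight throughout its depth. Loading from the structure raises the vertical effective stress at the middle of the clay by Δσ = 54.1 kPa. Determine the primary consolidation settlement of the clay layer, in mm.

Mid-depth of clay below the ground surface: z = 2.1 + 7.4/2 = 5.8 m.
Total vertical stress at mid-clay: σ_v = 18.1×2.1 + 17.8×3.7 = 103.87 kPa.
Pore pressure: u = 9.81×(5.8 − 0.81) = 48.952 kPa.
Initial effective stress: σ'_0 = σ_v − u = 103.87 − 48.952 = 54.918 kPa.
Final effective stress: σ'_f = 54.918 + 54.1 = 109.02 kPa.
σ'_f = 109.02 ≤ σ'_p = 156 kPa, so the clay remains overconsolidated and only the recompression index applies:
S_c = C_r·H/(1+e₀)·log₁₀(σ'_f/σ'_0) = 0.062×7.4/2.04×log₁₀(109.02/54.918)
    = 0.2249 × 0.29779 = 0.06697 m

S_c ≈ 67 mm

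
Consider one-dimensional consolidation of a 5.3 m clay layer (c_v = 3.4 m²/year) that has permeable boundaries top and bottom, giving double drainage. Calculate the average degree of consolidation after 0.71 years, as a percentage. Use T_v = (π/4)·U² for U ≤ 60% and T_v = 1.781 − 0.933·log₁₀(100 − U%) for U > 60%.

U ≈ 65.3 %

Drainage path length: H_d = H/2 = 2.65 m (double drainage).
T_v = c_v·t/H_d² = 3.4×0.71/2.65² = 0.34375.
T_v = 0.34375 corresponds to the U > 60% branch:
U = 1 − 10^((1.781 − T_v)/0.933)/100 = 0.6529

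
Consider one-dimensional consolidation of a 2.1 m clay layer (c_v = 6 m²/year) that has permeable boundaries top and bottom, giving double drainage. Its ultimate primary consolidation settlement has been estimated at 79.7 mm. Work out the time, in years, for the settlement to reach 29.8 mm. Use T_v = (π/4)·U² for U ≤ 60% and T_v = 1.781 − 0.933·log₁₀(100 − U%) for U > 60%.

t ≈ 0.0202 years

Drainage path length: H_d = H/2 = 1.05 m (double drainage).
U = S(t)/S_ult = 29.8/79.7 = 0.3739.
U ≤ 60%: T_v = (π/4)·U² = (π/4)×0.3739² = 0.1098.
t = T_v·H_d²/c_v = 0.1098×1.05²/6 = 0.02018 years.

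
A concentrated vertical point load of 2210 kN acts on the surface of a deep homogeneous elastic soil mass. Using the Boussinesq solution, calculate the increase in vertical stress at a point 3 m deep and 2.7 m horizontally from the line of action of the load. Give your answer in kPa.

Δσ_z ≈ 26.6 kPa

Boussinesq vertical stress below a point load on an elastic half-space:
Δσ_z = 3P/(2πz²) · [1 + (r/z)²]^(−5/2)
r/z = 2.7/3 = 0.9; [1+(r/z)²]^(−5/2) = 0.22688.
Δσ_z = 3×2210/(2π×3²) × 0.22688 = 117.24 × 0.22688 = 26.6 kPa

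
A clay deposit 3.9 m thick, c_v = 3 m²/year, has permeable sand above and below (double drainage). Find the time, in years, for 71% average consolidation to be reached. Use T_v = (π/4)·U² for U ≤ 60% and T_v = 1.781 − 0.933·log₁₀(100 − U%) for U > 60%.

Drainage path length: H_d = H/2 = 1.95 m (double drainage).
U > 60%: T_v = 1.781 − 0.933·log₁₀(100 − 71) = 0.41658.
t = T_v·H_d²/c_v = 0.41658×1.95²/3 = 0.528 years.

t ≈ 0.528 years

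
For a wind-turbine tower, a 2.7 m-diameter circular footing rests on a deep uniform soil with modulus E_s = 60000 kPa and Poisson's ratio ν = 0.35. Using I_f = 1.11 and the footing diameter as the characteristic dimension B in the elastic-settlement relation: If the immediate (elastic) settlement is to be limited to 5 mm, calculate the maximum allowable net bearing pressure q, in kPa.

S_e = q·B·(1−ν²)/E_s · I_f  ⇒  q = S_e·E_s / (B·(1−ν²)·I_f).
q = 0.005 × 60000 / (2.7 × 0.8775 × 1.11) = 114.1 kPa

q ≈ 114 kPa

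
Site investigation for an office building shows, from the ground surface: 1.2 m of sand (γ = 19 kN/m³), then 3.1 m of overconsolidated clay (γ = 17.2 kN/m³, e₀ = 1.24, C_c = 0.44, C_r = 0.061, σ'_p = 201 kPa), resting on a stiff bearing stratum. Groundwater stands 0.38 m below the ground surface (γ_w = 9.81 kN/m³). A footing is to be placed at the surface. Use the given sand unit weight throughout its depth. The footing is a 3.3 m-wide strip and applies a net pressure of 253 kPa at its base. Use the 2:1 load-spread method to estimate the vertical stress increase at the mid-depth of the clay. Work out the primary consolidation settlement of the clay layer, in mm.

S_c ≈ 67.3 mm

Mid-depth of clay below the ground surface: z = 1.2 + 3.1/2 = 2.75 m.
Total vertical stress at mid-clay: σ_v = 19×1.2 + 17.2×1.55 = 49.46 kPa.
Pore pressure: u = 9.81×(2.75 − 0.38) = 23.25 kPa.
Initial effective stress: σ'_0 = σ_v − u = 49.46 − 23.25 = 26.21 kPa.
Stress increase at mid-clay by the 2:1 spreading method:
Δσ = qB/(B+z) = 253×3.3/(3.3+2.75) = 138 kPa
Final effective stress: σ'_f = 26.21 + 138 = 164.21 kPa.
σ'_f = 164.21 ≤ σ'_p = 201 kPa, so the clay remains overconsolidated and only the recompression index applies:
S_c = C_r·H/(1+e₀)·log₁₀(σ'_f/σ'_0) = 0.061×3.1/2.24×log₁₀(164.21/26.21)
    = 0.084418 × 0.79693 = 0.06728 m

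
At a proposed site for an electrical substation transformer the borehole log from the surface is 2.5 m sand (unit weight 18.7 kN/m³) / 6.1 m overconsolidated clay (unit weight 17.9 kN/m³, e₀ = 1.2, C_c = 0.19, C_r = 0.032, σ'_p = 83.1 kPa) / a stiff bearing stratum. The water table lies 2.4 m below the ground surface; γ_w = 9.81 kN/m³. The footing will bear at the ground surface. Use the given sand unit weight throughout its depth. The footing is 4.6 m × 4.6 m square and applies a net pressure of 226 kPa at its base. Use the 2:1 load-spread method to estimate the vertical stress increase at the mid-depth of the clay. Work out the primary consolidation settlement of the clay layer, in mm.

Mid-depth of clay below the ground surface: z = 2.5 + 6.1/2 = 5.55 m.
Total vertical stress at mid-clay: σ_v = 18.7×2.5 + 17.9×3.05 = 101.34 kPa.
Pore pressure: u = 9.81×(5.55 − 2.4) = 30.902 kPa.
Initial effective stress: σ'_0 = σ_v − u = 101.34 − 30.902 = 70.438 kPa.
Stress increase at mid-clay by the 2:1 spreading method:
Δσ = qBL/((B+z)(L+z)) = 226×4.6×4.6/((4.6+5.55)(4.6+5.55)) = 46.419 kPa
Final effective stress: σ'_f = 70.438 + 46.419 = 116.86 kPa.
σ'_f = 116.86 > σ'_p = 83.1 kPa, so the stress path crosses the preconsolidation pressure — recompression up to σ'_p, then virgin compression beyond:
S_c = H/(1+e₀)·[C_r·log₁₀(σ'_p/σ'_0) + C_c·log₁₀(σ'_f/σ'_p)]
    = 6.1/2.2 × [0.032×log₁₀(83.1/70.438) + 0.19×log₁₀(116.86/83.1)]
    = 2.7727 × [0.0022974 + 0.028132] = 0.08437 m

S_c ≈ 84.4 mm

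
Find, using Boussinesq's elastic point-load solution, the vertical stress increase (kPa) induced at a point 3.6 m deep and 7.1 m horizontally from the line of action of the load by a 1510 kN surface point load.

Δσ_z ≈ 1.05 kPa

Boussinesq vertical stress below a point load on an elastic half-space:
Δσ_z = 3P/(2πz²) · [1 + (r/z)²]^(−5/2)
r/z = 7.1/3.6 = 1.9722; [1+(r/z)²]^(−5/2) = 0.018915.
Δσ_z = 3×1510/(2π×3.6²) × 0.018915 = 55.631 × 0.018915 = 1.052 kPa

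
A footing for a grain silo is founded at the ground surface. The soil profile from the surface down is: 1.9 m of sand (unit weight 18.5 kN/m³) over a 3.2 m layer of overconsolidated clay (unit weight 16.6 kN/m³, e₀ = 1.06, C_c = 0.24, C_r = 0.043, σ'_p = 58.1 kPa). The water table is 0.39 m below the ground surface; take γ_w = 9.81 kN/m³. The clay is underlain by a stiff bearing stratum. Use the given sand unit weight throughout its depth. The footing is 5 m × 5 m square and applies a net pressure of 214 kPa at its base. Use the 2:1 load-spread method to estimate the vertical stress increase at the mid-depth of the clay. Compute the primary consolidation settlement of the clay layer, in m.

Mid-depth of clay below the ground surface: z = 1.9 + 3.2/2 = 3.5 m.
Total vertical stress at mid-clay: σ_v = 18.5×1.9 + 16.6×1.6 = 61.71 kPa.
Pore pressure: u = 9.81×(3.5 − 0.39) = 30.509 kPa.
Initial effective stress: σ'_0 = σ_v − u = 61.71 − 30.509 = 31.201 kPa.
Stress increase at mid-clay by the 2:1 spreading method:
Δσ = qBL/((B+z)(L+z)) = 214×5×5/((5+3.5)(5+3.5)) = 74.048 kPa
Final effective stress: σ'_f = 31.201 + 74.048 = 105.25 kPa.
σ'_f = 105.25 > σ'_p = 58.1 kPa, so the stress path crosses the preconsolidation pressure — recompression up to σ'_p, then virgin compression beyond:
S_c = H/(1+e₀)·[C_r·log₁₀(σ'_p/σ'_0) + C_c·log₁₀(σ'_f/σ'_p)]
    = 3.2/2.06 × [0.043×log₁₀(58.1/31.201) + 0.24×log₁₀(105.25/58.1)]
    = 1.5534 × [0.01161 + 0.061931] = 0.1142 m

S_c ≈ 0.114 m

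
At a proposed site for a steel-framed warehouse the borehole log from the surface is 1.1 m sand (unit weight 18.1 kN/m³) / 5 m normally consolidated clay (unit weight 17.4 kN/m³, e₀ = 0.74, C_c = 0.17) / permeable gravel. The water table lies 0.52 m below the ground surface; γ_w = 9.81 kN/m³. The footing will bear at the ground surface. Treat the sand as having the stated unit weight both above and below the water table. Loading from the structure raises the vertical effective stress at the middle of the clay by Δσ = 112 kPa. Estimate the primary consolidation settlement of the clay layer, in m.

S_c ≈ 0.313 m

Mid-depth of clay below the ground surface: z = 1.1 + 5/2 = 3.6 m.
Total vertical stress at mid-clay: σ_v = 18.1×1.1 + 17.4×2.5 = 63.41 kPa.
Pore pressure: u = 9.81×(3.6 − 0.52) = 30.215 kPa.
Initial effective stress: σ'_0 = σ_v − u = 63.41 − 30.215 = 33.195 kPa.
Final effective stress: σ'_f = σ'_0 + Δσ = 33.195 + 112 = 145.19 kPa.
Normally consolidated clay, so the full stress increment lies on the virgin compression line:
S_c = C_c·H/(1+e₀)·log₁₀(σ'_f/σ'_0) = 0.17×5/(1+0.74)×log₁₀(145.19/33.195)
    = 0.48851 × 0.64086 = 0.3131 m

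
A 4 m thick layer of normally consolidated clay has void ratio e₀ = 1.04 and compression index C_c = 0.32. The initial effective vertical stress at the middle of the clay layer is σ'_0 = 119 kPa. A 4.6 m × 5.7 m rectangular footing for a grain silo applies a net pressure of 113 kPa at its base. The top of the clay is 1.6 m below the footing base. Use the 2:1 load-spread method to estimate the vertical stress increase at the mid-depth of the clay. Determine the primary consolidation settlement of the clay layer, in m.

S_c ≈ 0.077 m

Mid-depth of clay below the footing base: z = 1.6 + 4/2 = 3.6 m.
Stress increase at mid-clay by the 2:1 spreading method:
Δσ = qBL/((B+z)(L+z)) = 113×4.6×5.7/((4.6+3.6)(5.7+3.6)) = 38.852 kPa
Final effective stress: σ'_f = σ'_0 + Δσ = 119 + 38.852 = 157.85 kPa.
Normally consolidated clay, so the full stress increment lies on the virgin compression line:
S_c = C_c·H/(1+e₀)·log₁₀(σ'_f/σ'_0) = 0.32×4/(1+1.04)×log₁₀(157.85/119)
    = 0.62745 × 0.1227 = 0.07699 m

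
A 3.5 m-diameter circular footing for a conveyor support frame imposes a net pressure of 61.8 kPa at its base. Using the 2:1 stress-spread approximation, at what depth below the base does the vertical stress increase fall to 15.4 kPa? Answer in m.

2:1 spreading — at depth z the loaded area has grown by z in each plan dimension:
qD²/(D+z)² = Δσ_z ⇒ z = D(√(q/Δσ_z) − 1) = 3.5×(√(61.8/15.4) − 1) = 3.511 m

z ≈ 3.51 m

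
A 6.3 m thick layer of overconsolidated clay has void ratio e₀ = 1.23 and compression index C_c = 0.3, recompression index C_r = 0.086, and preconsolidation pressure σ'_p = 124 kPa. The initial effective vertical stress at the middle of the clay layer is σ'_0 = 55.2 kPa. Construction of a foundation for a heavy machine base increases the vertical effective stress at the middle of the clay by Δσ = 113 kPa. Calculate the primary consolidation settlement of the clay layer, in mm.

Final effective stress: σ'_f = 55.2 + 113 = 168.2 kPa.
σ'_f = 168.2 > σ'_p = 124 kPa, so the stress path crosses the preconsolidation pressure — recompression up to σ'_p, then virgin compression beyond:
S_c = H/(1+e₀)·[C_r·log₁₀(σ'_p/σ'_0) + C_c·log₁₀(σ'_f/σ'_p)]
    = 6.3/2.23 × [0.086×log₁₀(124/55.2) + 0.3×log₁₀(168.2/124)]
    = 2.8251 × [0.030228 + 0.039721] = 0.1976 m

S_c ≈ 198 mm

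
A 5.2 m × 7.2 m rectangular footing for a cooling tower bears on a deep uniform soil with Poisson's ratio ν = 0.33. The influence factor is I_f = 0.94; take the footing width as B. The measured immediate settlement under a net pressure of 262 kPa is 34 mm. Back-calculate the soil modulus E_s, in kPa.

E_s ≈ 33600 kPa

S_e = q·B·(1−ν²)/E_s · I_f  ⇒  E_s = q·B·(1−ν²)·I_f / S_e.
E_s = 262 × 5.2 × 0.8911 × 0.94 / 0.034 = 33560 kPa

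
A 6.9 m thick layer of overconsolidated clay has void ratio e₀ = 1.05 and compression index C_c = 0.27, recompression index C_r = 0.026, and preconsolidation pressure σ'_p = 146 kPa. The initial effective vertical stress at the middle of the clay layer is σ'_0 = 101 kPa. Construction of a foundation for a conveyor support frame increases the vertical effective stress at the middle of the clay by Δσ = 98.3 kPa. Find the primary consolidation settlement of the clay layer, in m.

S_c ≈ 0.137 m

Final effective stress: σ'_f = 101 + 98.3 = 199.3 kPa.
σ'_f = 199.3 > σ'_p = 146 kPa, so the stress path crosses the preconsolidation pressure — recompression up to σ'_p, then virgin compression beyond:
S_c = H/(1+e₀)·[C_r·log₁₀(σ'_p/σ'_0) + C_c·log₁₀(σ'_f/σ'_p)]
    = 6.9/2.05 × [0.026×log₁₀(146/101) + 0.27×log₁₀(199.3/146)]
    = 3.3659 × [0.0041608 + 0.036492] = 0.1368 m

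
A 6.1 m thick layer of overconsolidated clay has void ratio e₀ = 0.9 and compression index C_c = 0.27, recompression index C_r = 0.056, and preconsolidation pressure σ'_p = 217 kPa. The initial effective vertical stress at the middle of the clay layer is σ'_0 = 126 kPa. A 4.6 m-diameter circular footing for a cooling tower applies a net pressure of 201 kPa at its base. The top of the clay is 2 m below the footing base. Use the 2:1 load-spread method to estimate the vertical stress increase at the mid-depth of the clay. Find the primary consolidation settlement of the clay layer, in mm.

Mid-depth of clay below the footing base: z = 2 + 6.1/2 = 5.05 m.
Stress increase at mid-clay by the 2:1 spreading method:
Δσ ≈ qD²/(D+z)² = 201×4.6²/(4.6+5.05)² = 45.673 kPa
Final effective stress: σ'_f = 126 + 45.673 = 171.67 kPa.
σ'_f = 171.67 ≤ σ'_p = 217 kPa, so the clay remains overconsolidated and only the recompression index applies:
S_c = C_r·H/(1+e₀)·log₁₀(σ'_f/σ'_0) = 0.056×6.1/1.9×log₁₀(171.67/126)
    = 0.17979 × 0.13432 = 0.02415 m

S_c ≈ 24.1 mm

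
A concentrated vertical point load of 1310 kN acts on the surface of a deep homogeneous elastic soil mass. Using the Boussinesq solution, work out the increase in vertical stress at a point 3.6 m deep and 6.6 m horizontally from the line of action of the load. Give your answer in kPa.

Boussinesq vertical stress below a point load on an elastic half-space:
Δσ_z = 3P/(2πz²) · [1 + (r/z)²]^(−5/2)
r/z = 6.6/3.6 = 1.8333; [1+(r/z)²]^(−5/2) = 0.025177.
Δσ_z = 3×1310/(2π×3.6²) × 0.025177 = 48.262 × 0.025177 = 1.215 kPa

Δσ_z ≈ 1.22 kPa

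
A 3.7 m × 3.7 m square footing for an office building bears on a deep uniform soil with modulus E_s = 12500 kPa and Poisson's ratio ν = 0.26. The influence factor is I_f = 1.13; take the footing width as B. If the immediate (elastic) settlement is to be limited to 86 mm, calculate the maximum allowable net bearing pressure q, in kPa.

S_e = q·B·(1−ν²)/E_s · I_f  ⇒  q = S_e·E_s / (B·(1−ν²)·I_f).
q = 0.086 × 12500 / (3.7 × 0.9324 × 1.13) = 275.8 kPa

q ≈ 276 kPa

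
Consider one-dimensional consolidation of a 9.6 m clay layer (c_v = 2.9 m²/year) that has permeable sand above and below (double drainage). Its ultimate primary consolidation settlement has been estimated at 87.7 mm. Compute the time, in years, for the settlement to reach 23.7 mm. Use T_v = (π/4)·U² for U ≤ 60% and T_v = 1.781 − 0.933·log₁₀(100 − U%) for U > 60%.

t ≈ 0.456 years

Drainage path length: H_d = H/2 = 4.8 m (double drainage).
U = S(t)/S_ult = 23.7/87.7 = 0.2702.
U ≤ 60%: T_v = (π/4)·U² = (π/4)×0.27024² = 0.057357.
t = T_v·H_d²/c_v = 0.057357×4.8²/2.9 = 0.4557 years.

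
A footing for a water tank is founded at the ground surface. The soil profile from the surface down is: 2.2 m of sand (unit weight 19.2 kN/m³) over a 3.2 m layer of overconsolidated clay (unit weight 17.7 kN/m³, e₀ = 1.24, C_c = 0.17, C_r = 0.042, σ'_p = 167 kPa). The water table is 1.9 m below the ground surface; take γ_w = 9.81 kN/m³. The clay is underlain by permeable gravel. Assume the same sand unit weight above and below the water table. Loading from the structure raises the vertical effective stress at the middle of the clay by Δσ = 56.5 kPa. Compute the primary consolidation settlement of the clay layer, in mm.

S_c ≈ 19.2 mm

Mid-depth of clay below the ground surface: z = 2.2 + 3.2/2 = 3.8 m.
Total vertical stress at mid-clay: σ_v = 19.2×2.2 + 17.7×1.6 = 70.56 kPa.
Pore pressure: u = 9.81×(3.8 − 1.9) = 18.639 kPa.
Initial effective stress: σ'_0 = σ_v − u = 70.56 − 18.639 = 51.921 kPa.
Final effective stress: σ'_f = 51.921 + 56.5 = 108.42 kPa.
σ'_f = 108.42 ≤ σ'_p = 167 kPa, so the clay remains overconsolidated and only the recompression index applies:
S_c = C_r·H/(1+e₀)·log₁₀(σ'_f/σ'_0) = 0.042×3.2/2.24×log₁₀(108.42/51.921)
    = 0.060001 × 0.31977 = 0.01919 m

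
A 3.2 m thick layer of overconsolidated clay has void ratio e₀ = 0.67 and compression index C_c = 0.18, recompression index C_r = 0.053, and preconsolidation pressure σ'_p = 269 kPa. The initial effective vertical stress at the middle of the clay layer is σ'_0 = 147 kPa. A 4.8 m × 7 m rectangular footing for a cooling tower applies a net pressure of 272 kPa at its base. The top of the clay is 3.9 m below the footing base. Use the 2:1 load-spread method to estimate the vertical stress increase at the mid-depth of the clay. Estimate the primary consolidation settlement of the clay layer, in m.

S_c ≈ 0.0174 m

Mid-depth of clay below the footing base: z = 3.9 + 3.2/2 = 5.5 m.
Stress increase at mid-clay by the 2:1 spreading method:
Δσ = qBL/((B+z)(L+z)) = 272×4.8×7/((4.8+5.5)(7+5.5)) = 70.984 kPa
Final effective stress: σ'_f = 147 + 70.984 = 217.98 kPa.
σ'_f = 217.98 ≤ σ'_p = 269 kPa, so the clay remains overconsolidated and only the recompression index applies:
S_c = C_r·H/(1+e₀)·log₁₀(σ'_f/σ'_0) = 0.053×3.2/1.67×log₁₀(217.98/147)
    = 0.10156 × 0.1711 = 0.01738 m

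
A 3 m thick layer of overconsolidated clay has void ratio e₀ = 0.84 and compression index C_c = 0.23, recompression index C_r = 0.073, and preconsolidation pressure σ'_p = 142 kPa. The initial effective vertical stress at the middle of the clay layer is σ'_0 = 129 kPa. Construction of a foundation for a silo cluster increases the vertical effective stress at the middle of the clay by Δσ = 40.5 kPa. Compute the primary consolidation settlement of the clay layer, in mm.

S_c ≈ 33.8 mm

Final effective stress: σ'_f = 129 + 40.5 = 169.5 kPa.
σ'_f = 169.5 > σ'_p = 142 kPa, so the stress path crosses the preconsolidation pressure — recompression up to σ'_p, then virgin compression beyond:
S_c = H/(1+e₀)·[C_r·log₁₀(σ'_p/σ'_0) + C_c·log₁₀(σ'_f/σ'_p)]
    = 3/1.84 × [0.073×log₁₀(142/129) + 0.23×log₁₀(169.5/142)]
    = 1.6304 × [0.003044 + 0.017683] = 0.03379 m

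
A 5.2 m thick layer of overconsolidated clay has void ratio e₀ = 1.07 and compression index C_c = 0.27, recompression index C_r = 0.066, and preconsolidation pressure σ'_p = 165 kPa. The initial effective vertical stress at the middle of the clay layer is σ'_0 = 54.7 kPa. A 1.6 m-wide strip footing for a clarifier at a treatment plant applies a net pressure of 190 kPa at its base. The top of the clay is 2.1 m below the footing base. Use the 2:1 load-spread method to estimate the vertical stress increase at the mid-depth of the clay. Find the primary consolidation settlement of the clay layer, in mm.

S_c ≈ 45.5 mm

Mid-depth of clay below the footing base: z = 2.1 + 5.2/2 = 4.7 m.
Stress increase at mid-clay by the 2:1 spreading method:
Δσ = qB/(B+z) = 190×1.6/(1.6+4.7) = 48.254 kPa
Final effective stress: σ'_f = 54.7 + 48.254 = 102.95 kPa.
σ'_f = 102.95 ≤ σ'_p = 165 kPa, so the clay remains overconsolidated and only the recompression index applies:
S_c = C_r·H/(1+e₀)·log₁₀(σ'_f/σ'_0) = 0.066×5.2/2.07×log₁₀(102.95/54.7)
    = 0.1658 × 0.27464 = 0.04553 m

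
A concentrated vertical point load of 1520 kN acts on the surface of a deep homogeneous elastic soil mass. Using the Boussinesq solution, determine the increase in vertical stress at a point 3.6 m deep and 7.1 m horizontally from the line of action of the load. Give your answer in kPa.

Δσ_z ≈ 1.06 kPa

Boussinesq vertical stress below a point load on an elastic half-space:
Δσ_z = 3P/(2πz²) · [1 + (r/z)²]^(−5/2)
r/z = 7.1/3.6 = 1.9722; [1+(r/z)²]^(−5/2) = 0.018915.
Δσ_z = 3×1520/(2π×3.6²) × 0.018915 = 55.999 × 0.018915 = 1.059 kPa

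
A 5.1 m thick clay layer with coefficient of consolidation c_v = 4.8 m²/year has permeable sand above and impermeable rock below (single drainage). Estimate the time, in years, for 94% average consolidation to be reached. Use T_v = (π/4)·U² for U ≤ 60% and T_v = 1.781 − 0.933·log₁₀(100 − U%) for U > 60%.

Drainage path length: H_d = H = 5.1 m (single drainage).
U > 60%: T_v = 1.781 − 0.933·log₁₀(100 − 94) = 1.055.
t = T_v·H_d²/c_v = 1.055×5.1²/4.8 = 5.717 years.

t ≈ 5.72 years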